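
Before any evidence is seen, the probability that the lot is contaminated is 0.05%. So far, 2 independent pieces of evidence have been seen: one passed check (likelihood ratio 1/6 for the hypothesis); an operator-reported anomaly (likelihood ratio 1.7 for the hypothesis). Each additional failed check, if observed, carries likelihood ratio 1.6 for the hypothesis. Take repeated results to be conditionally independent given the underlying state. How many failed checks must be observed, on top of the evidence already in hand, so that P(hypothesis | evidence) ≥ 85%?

23

Prior odds = 0.0005/0.9995 = 1/1999.
Combined Bayes factor of the evidence already in hand = (1/6) × 1.7 = 17/60.
Odds after that evidence = (1/1999) × 17/60 = 17/119940.
Target odds = 0.85/0.15 = 17/3.
Need 1.6ⁿ ≥ 17/3 ÷ (17/119940) = 39980.
1.6²² ≈30948.5 falls short of 39980 but 1.6²³ ≈49517.6 reaches it, so n = 23.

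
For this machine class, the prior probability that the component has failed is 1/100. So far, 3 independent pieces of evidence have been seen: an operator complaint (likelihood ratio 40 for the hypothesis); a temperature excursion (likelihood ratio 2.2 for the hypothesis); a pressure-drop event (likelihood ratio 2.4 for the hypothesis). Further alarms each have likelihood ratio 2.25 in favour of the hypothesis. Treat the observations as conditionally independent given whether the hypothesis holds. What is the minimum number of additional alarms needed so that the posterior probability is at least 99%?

5

Prior odds = 0.01/0.99 = 1/99.
Combined Bayes factor of the evidence already in hand = 40 × 2.2 × 2.4 = 211.2.
Odds after that evidence = (1/99) × 211.2 = 32/15.
Target odds = 0.99/0.01 = 99.
Need 2.25ⁿ ≥ 99 ÷ (32/15) = 46.40625.
2.25⁴ = 25.62890625 falls short of 46.40625 but 2.25⁵ = 59049/1024 reaches it, so n = 5.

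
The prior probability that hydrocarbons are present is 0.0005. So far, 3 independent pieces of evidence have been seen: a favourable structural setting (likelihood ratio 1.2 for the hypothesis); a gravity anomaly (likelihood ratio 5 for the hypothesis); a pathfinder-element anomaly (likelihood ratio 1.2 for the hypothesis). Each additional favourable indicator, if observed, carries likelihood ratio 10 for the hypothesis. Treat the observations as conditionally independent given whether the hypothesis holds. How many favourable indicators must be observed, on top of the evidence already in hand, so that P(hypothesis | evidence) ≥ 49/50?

5

Prior odds = 0.0005/0.9995 = 1/1999.
Combined Bayes factor of the evidence already in hand = 1.2 × 5 × 1.2 = 7.2.
Odds after that evidence = (1/1999) × 7.2 = 36/9995.
Target odds = 0.98/0.02 = 49.
Need 10ⁿ ≥ 49 ÷ (36/9995) = 489755/36.
10⁴ = 10000 falls short of 489755/36 but 10⁵ = 100000 reaches it, so n = 5.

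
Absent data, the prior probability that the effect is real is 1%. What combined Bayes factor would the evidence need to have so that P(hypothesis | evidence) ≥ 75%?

Prior odds = 0.01/0.99 = 1/99.
Target odds = 0.75/0.25 = 3.
Required Bayes factor = 3 ÷ (1/99) = 297.

297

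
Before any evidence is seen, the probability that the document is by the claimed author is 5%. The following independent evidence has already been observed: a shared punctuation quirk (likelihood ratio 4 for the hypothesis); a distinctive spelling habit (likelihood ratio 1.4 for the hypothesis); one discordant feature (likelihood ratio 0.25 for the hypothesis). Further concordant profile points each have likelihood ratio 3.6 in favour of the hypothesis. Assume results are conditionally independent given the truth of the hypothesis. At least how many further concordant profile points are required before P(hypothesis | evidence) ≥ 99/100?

Prior odds = 0.05/0.95 = 1/19.
Combined Bayes factor of the evidence already in hand = 4 × 1.4 × 0.25 = 1.4.
Odds after that evidence = (1/19) × 1.4 = 7/95.
Target odds = 0.99/0.01 = 99.
Need 3.6ⁿ ≥ 99 ÷ (7/95) = 9405/7.
3.6⁵ = 604.66176 falls short of 9405/7 but 3.6⁶ = 34012224/15625 reaches it, so n = 6.

6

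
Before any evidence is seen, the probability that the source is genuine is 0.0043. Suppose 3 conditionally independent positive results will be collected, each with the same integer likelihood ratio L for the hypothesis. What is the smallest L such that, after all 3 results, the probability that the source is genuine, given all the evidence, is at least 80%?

Prior odds = 0.0043/0.9957 = 43/9957.
Target odds = 0.8/0.2 = 4.
Need L³ ≥ 4 ÷ (43/9957) = 39828/43.
9³ = 729 < 39828/43 ≤ 1000 = 10³, so L = 10.

10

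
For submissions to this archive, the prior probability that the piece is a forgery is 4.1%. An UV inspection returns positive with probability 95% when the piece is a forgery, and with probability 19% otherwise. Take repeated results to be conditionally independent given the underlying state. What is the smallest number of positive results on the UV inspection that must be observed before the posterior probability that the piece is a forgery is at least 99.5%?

Prior odds = 0.041/0.959 = 41/959.
Likelihood ratio of a positive result = 0.95/0.19 = 5.
Target posterior odds = 0.995/0.005 = 199.
Need (41/959) × 5ⁿ ≥ 199, i.e. 5ⁿ ≥ 190841/41.
5⁵ = 3125 falls short of 190841/41 but 5⁶ = 15625 reaches it, so n = 6.

6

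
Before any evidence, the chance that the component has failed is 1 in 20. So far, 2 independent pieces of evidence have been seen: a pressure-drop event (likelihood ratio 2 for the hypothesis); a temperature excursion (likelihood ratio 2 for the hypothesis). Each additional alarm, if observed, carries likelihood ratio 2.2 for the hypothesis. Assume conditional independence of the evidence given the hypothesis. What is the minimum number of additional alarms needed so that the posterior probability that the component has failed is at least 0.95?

6

Prior odds = 0.05/0.95 = 1/19.
Combined Bayes factor of the evidence already in hand = 2 × 2 = 4.
Odds after that evidence = (1/19) × 4 = 4/19.
Target odds = 0.95/0.05 = 19.
Need 2.2ⁿ ≥ 19 ÷ (4/19) = 90.25.
2.2⁵ = 51.53632 falls short of 90.25 but 2.2⁶ = 1771561/15625 reaches it, so n = 6.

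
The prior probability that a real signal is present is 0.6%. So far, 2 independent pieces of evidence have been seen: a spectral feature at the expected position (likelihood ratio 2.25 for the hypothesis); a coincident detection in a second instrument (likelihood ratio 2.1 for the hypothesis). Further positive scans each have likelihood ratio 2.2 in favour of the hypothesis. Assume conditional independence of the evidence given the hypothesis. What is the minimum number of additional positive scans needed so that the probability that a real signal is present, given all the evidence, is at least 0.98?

Prior odds = 0.006/0.994 = 3/497.
Combined Bayes factor of the evidence already in hand = 2.25 × 2.1 = 4.725.
Odds after that evidence = (3/497) × 4.725 = 81/2840.
Target odds = 0.98/0.02 = 49.
Need 2.2ⁿ ≥ 49 ÷ (81/2840) = 139160/81.
2.2⁹ ≈1207.27 falls short of 139160/81 but 2.2¹⁰ ≈2655.99 reaches it, so n = 10.

10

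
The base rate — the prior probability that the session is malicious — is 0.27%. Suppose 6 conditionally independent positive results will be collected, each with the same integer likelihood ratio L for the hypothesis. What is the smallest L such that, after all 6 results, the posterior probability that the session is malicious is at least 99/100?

Prior odds = 0.0027/0.9973 = 27/9973.
Target odds = 0.99/0.01 = 99.
Need L⁶ ≥ 99 ÷ (27/9973) = 109703/3.
5⁶ = 15625 < 109703/3 ≤ 46656 = 6⁶, so L = 6.

6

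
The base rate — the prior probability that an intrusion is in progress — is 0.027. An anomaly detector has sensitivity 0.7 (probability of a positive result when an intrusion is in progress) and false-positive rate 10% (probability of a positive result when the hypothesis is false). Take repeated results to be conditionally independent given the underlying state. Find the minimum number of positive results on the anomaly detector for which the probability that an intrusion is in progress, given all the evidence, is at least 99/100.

Prior odds: 0.027 ÷ 0.973 = 27/973.
Likelihood ratio of a positive result = 0.7/0.1 = 7.
Target odds: 0.99 ÷ 0.01 = 99.
Require 7ⁿ ≥ 99 ÷ (27/973) = 10703/3.
7⁴ = 2401 falls short of 10703/3 but 7⁵ = 16807 reaches it, so n = 5.

5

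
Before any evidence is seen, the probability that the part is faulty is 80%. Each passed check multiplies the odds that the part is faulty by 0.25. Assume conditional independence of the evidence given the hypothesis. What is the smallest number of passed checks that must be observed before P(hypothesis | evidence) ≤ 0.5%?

5

Prior odds: 0.8 ÷ 0.2 = 4.
Likelihood ratio per passed check = 0.25.
Target posterior odds = 0.005/0.995 = 1/199.
Need 4 × 0.25ⁿ ≤ 1/199, i.e. 0.25ⁿ ≤ 1/796.
0.25⁴ = 0.00390625 is still above 1/796 but 0.25⁵ = 1/1024 is at or below it, so n = 5.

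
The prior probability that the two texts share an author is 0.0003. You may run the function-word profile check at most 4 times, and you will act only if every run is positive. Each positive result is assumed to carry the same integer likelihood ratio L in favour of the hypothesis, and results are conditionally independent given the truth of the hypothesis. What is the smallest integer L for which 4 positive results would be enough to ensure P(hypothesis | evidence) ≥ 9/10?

14

Prior odds = 0.0003/0.9997 = 3/9997.
Target odds = 0.9/0.1 = 9.
Need L⁴ ≥ 9 ÷ (3/9997) = 29991.
13⁴ = 28561 < 29991 ≤ 38416 = 14⁴, so L = 14.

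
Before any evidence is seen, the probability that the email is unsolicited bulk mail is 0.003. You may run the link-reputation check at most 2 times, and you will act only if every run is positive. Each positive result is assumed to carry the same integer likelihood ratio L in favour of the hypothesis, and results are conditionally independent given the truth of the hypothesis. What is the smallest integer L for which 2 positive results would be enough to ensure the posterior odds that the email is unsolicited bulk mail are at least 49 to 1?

Prior odds = 0.003/0.997 = 3/997.
Target odds = 49.
Need L² ≥ 49 ÷ (3/997) = 48853/3.
127² = 16129 < 48853/3 ≤ 16384 = 128², so L = 128.

128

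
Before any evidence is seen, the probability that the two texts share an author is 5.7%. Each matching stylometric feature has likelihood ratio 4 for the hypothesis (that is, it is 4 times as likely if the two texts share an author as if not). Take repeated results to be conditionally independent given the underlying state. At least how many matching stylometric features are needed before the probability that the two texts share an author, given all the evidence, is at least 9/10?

Prior odds: 0.057 ÷ 0.943 = 57/943.
Likelihood ratio per matching stylometric feature = 4.
Target posterior odds = 0.9/0.1 = 9.
Need (57/943) × 4ⁿ ≥ 9, i.e. 4ⁿ ≥ 2829/19.
4³ = 64 falls short of 2829/19 but 4⁴ = 256 reaches it, so n = 4.

4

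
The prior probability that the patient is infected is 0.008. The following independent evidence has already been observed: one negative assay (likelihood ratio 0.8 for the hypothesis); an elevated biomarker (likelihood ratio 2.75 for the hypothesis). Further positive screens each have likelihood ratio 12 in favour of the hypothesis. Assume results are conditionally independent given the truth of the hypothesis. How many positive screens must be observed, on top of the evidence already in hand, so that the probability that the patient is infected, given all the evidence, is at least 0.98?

Prior odds = 0.008/0.992 = 1/124.
Combined Bayes factor of the evidence already in hand = 0.8 × 2.75 = 2.2.
Odds after that evidence = (1/124) × 2.2 = 11/620.
Target odds = 0.98/0.02 = 49.
Need 12ⁿ ≥ 49 ÷ (11/620) = 30380/11.
12³ = 1728 falls short of 30380/11 but 12⁴ = 20736 reaches it, so n = 4.

4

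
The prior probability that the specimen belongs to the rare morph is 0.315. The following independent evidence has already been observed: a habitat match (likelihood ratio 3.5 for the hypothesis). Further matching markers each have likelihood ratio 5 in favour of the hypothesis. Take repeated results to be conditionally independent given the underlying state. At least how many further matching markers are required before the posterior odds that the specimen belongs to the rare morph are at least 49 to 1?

3

Prior odds = 0.315/0.685 = 63/137.
Bayes factor of the evidence already in hand = 3.5.
Odds after that evidence = (63/137) × 3.5 = 441/274.
Target odds = 49.
Need 5ⁿ ≥ 49 ÷ (441/274) = 274/9.
5² = 25 falls short of 274/9 but 5³ = 125 reaches it, so n = 3.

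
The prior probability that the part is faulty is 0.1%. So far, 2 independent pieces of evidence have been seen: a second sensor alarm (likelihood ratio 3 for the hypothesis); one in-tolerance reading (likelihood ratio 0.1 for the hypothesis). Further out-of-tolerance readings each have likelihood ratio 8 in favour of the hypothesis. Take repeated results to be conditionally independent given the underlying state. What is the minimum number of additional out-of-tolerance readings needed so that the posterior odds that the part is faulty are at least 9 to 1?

5

Prior odds = 0.001/0.999 = 1/999.
Combined Bayes factor of the evidence already in hand = 3 × 0.1 = 0.3.
Odds after that evidence = (1/999) × 0.3 = 1/3330.
Target odds = 9.
Need 8ⁿ ≥ 9 ÷ (1/3330) = 29970.
8⁴ = 4096 falls short of 29970 but 8⁵ = 32768 reaches it, so n = 5.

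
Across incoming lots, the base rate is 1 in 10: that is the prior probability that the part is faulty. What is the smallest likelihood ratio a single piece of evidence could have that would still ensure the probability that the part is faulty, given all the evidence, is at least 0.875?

Prior odds = 0.1/0.9 = 1/9.
Target odds = 0.875/0.125 = 7.
Required Bayes factor = 7 ÷ (1/9) = 63.

63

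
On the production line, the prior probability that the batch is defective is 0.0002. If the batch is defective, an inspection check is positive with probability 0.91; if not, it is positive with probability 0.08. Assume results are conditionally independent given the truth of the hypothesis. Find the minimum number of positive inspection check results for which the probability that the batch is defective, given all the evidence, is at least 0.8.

Prior odds: 0.0002 ÷ 0.9998 = 1/4999.
Likelihood ratio of a positive = 0.91/0.08 = 11.375.
Target odds: 0.8 ÷ 0.2 = 4.
Require 11.375ⁿ ≥ 4 ÷ (1/4999) = 19996.
11.375⁴ = 68574961/4096 falls short of 19996 but 11.375⁵ ≈190439 reaches it, so n = 5.

5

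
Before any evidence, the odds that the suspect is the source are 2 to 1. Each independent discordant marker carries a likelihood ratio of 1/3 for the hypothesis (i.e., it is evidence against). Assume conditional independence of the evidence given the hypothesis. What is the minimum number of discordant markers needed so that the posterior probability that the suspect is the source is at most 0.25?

Prior odds = 2.
Likelihood ratio per discordant marker = 1/3.
Target odds: 0.25 ÷ 0.75 = 1/3.
Need 2 × (1/3)ⁿ ≤ 1/3, i.e. (1/3)ⁿ ≤ 1/6.
(1/3)¹ = 1/3 is still above 1/6 but (1/3)² = 1/9 is at or below it, so n = 2.

2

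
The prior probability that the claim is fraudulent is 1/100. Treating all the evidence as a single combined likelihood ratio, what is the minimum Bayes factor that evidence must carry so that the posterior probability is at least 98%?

Prior odds = 0.01/0.99 = 1/99.
Target odds = 0.98/0.02 = 49.
Required Bayes factor = 49 ÷ (1/99) = 4851.

4851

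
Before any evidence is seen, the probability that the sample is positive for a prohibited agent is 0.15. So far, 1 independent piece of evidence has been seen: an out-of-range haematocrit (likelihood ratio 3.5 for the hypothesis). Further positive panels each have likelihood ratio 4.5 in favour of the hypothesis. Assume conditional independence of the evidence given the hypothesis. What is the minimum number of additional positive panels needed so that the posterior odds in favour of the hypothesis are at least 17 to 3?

2

Prior odds = 0.15/0.85 = 3/17.
Bayes factor of the evidence already in hand = 3.5.
Odds after that evidence = (3/17) × 3.5 = 21/34.
Target odds = 17/3.
Need 4.5ⁿ ≥ 17/3 ÷ (21/34) = 578/63.
4.5¹ = 4.5 falls short of 578/63 but 4.5² = 20.25 reaches it, so n = 2.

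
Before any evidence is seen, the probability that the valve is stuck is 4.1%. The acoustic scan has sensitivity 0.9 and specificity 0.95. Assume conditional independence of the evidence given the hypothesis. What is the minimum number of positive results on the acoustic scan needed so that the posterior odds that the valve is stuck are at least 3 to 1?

2

Prior odds: 0.041 ÷ 0.959 = 41/959.
False-positive rate = 1 − 0.95 = 0.05; likelihood ratio of a positive = 0.9/0.05 = 18.
Target odds = 3.
Need (41/959) × 18ⁿ ≥ 3, i.e. 18ⁿ ≥ 2877/41.
18¹ = 18 falls short of 2877/41 but 18² = 324 reaches it, so n = 2.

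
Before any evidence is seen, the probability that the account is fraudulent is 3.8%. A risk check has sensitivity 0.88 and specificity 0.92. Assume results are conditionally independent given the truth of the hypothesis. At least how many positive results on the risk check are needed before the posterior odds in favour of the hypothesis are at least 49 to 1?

Prior odds = 0.038/0.962 = 19/481.
False-positive rate = 1 − 0.92 = 0.08; likelihood ratio of a positive = 0.88/0.08 = 11.
Target odds = 49.
Require 11ⁿ ≥ 49 ÷ (19/481) = 23569/19.
11² = 121 falls short of 23569/19 but 11³ = 1331 reaches it, so n = 3.

3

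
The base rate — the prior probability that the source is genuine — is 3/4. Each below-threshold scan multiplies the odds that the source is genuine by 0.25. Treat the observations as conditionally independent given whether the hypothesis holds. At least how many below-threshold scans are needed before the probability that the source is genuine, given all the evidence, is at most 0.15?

Prior odds = 0.75/0.25 = 3.
Likelihood ratio per below-threshold scan = 0.25.
Target odds: 0.15 ÷ 0.85 = 3/17.
Need 3 × 0.25ⁿ ≤ 3/17, i.e. 0.25ⁿ ≤ 1/17.
0.25² = 0.0625 is still above 1/17 but 0.25³ = 0.015625 is at or below it, so n = 3.

3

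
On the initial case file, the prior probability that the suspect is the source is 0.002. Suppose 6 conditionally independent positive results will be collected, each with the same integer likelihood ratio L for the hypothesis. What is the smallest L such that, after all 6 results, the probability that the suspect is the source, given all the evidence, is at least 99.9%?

9

Prior odds = 0.002/0.998 = 1/499.
Target odds = 0.999/0.001 = 999.
Need L⁶ ≥ 999 ÷ (1/499) = 498501.
8⁶ = 262144 < 498501 ≤ 531441 = 9⁶, so L = 9.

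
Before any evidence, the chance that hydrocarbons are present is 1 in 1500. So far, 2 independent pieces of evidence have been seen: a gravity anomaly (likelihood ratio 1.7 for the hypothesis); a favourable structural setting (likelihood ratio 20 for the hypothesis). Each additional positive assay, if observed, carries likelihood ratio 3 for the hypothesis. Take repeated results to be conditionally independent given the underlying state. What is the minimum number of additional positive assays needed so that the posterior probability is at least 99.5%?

9

Prior odds = (1/1500)/(1499/1500) = 1/1499.
Combined Bayes factor of the evidence already in hand = 1.7 × 20 = 34.
Odds after that evidence = (1/1499) × 34 = 34/1499.
Target odds = 0.995/0.005 = 199.
Need 3ⁿ ≥ 199 ÷ (34/1499) = 298301/34.
3⁸ = 6561 falls short of 298301/34 but 3⁹ = 19683 reaches it, so n = 9.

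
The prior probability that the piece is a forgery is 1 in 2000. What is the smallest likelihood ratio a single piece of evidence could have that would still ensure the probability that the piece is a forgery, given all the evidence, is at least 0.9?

17991

Prior odds = 0.0005/0.9995 = 1/1999.
Target odds = 0.9/0.1 = 9.
Required Bayes factor = 9 ÷ (1/1999) = 17991.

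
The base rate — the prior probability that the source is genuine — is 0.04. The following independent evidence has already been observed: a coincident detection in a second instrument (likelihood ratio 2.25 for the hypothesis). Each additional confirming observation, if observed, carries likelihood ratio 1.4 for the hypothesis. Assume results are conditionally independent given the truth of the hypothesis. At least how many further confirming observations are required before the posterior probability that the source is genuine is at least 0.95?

16

Prior odds = 0.04/0.96 = 1/24.
Bayes factor of the evidence already in hand = 2.25.
Odds after that evidence = (1/24) × 2.25 = 0.09375.
Target odds = 0.95/0.05 = 19.
Need 1.4ⁿ ≥ 19 ÷ 0.09375 = 608/3.
1.4¹⁵ ≈155.568 falls short of 608/3 but 1.4¹⁶ ≈217.795 reaches it, so n = 16.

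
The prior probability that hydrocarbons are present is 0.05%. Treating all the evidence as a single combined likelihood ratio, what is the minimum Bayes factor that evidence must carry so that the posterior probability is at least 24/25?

47976

Prior odds = 0.0005/0.9995 = 1/1999.
Target odds = 0.96/0.04 = 24.
Required Bayes factor = 24 ÷ (1/1999) = 47976.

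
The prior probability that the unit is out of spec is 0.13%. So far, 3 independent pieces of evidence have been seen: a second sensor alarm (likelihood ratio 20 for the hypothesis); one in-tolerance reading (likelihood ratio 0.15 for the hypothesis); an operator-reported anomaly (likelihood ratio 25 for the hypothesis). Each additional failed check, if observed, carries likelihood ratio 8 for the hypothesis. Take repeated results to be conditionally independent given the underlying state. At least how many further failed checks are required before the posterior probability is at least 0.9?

Prior odds = 0.0013/0.9987 = 13/9987.
Combined Bayes factor of the evidence already in hand = 20 × 0.15 × 25 = 75.
Odds after that evidence = (13/9987) × 75 = 325/3329.
Target odds = 0.9/0.1 = 9.
Need 8ⁿ ≥ 9 ÷ (325/3329) = 29961/325.
8² = 64 falls short of 29961/325 but 8³ = 512 reaches it, so n = 3.

3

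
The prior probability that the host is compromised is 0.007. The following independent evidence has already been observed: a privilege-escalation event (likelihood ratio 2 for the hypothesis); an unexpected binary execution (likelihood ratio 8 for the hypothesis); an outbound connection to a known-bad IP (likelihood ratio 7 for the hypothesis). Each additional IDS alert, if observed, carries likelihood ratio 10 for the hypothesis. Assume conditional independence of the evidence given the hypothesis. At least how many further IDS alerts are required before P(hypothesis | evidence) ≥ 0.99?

Prior odds = 0.007/0.993 = 7/993.
Combined Bayes factor of the evidence already in hand = 2 × 8 × 7 = 112.
Odds after that evidence = (7/993) × 112 = 784/993.
Target odds = 0.99/0.01 = 99.
Need 10ⁿ ≥ 99 ÷ (784/993) = 98307/784.
10² = 100 falls short of 98307/784 but 10³ = 1000 reaches it, so n = 3.

3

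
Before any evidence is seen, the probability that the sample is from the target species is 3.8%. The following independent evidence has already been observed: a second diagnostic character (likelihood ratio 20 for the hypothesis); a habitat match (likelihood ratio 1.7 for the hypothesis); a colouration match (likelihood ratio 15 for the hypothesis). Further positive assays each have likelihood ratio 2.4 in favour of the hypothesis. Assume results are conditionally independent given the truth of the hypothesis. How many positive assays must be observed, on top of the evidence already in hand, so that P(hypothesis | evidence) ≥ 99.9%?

Prior odds = 0.038/0.962 = 19/481.
Combined Bayes factor of the evidence already in hand = 20 × 1.7 × 15 = 510.
Odds after that evidence = (19/481) × 510 = 9690/481.
Target odds = 0.999/0.001 = 999.
Need 2.4ⁿ ≥ 999 ÷ (9690/481) = 160173/3230.
2.4⁴ = 33.1776 falls short of 160173/3230 but 2.4⁵ = 79.62624 reaches it, so n = 5.

5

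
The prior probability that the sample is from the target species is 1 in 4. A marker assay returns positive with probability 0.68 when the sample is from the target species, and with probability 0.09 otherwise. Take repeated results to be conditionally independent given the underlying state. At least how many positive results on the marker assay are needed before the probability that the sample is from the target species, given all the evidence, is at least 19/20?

2

Prior odds = 0.25/0.75 = 1/3.
Likelihood ratio of a positive result = 0.68/0.09 = 68/9.
Target odds: 0.95 ÷ 0.05 = 19.
Need (1/3) × (68/9)ⁿ ≥ 19, i.e. (68/9)ⁿ ≥ 57.
(68/9)¹ = 68/9 falls short of 57 but (68/9)² = 4624/81 reaches it, so n = 2.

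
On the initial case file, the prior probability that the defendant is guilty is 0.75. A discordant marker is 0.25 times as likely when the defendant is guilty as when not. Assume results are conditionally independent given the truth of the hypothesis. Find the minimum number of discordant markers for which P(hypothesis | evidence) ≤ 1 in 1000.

Prior odds = 0.75/0.25 = 3.
Likelihood ratio per discordant marker = 0.25.
Target odds: 0.001 ÷ 0.999 = 1/999.
Need 3 × 0.25ⁿ ≤ 1/999, i.e. 0.25ⁿ ≤ 1/2997.
0.25⁵ = 1/1024 is still above 1/2997 but 0.25⁶ = 1/4096 is at or below it, so n = 6.

6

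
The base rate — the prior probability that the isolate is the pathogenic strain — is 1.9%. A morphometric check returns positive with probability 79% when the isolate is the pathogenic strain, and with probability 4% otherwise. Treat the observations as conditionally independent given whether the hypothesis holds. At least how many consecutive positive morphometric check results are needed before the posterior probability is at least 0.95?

3

Prior odds = 0.019/0.981 = 19/981.
Likelihood ratio of a positive result = 0.79/0.04 = 19.75.
Target posterior odds = 0.95/0.05 = 19.
Need (19/981) × 19.75ⁿ ≥ 19, i.e. 19.75ⁿ ≥ 981.
19.75² = 390.0625 falls short of 981 but 19.75³ = 7703.734375 reaches it, so n = 3.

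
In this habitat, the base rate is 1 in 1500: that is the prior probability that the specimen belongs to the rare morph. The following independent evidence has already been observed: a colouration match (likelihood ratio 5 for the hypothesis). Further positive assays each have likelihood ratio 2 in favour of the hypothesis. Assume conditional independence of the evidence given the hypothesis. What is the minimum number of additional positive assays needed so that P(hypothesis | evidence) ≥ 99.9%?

Prior odds = (1/1500)/(1499/1500) = 1/1499.
Bayes factor of the evidence already in hand = 5.
Odds after that evidence = (1/1499) × 5 = 5/1499.
Target odds = 0.999/0.001 = 999.
Need 2ⁿ ≥ 999 ÷ (5/1499) = 299500.2.
2¹⁸ = 262144 falls short of 299500.2 but 2¹⁹ = 524288 reaches it, so n = 19.

19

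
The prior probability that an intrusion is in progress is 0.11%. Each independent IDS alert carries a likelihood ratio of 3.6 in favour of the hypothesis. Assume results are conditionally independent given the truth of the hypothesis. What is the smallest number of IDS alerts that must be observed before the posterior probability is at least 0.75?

Prior odds: 0.0011 ÷ 0.9989 = 11/9989.
Likelihood ratio per IDS alert = 3.6.
Target posterior odds = 0.75/0.25 = 3.
Need (11/9989) × 3.6ⁿ ≥ 3, i.e. 3.6ⁿ ≥ 29967/11.
3.6⁶ = 34012224/15625 falls short of 29967/11 but 3.6⁷ = 612220032/78125 reaches it, so n = 7.

7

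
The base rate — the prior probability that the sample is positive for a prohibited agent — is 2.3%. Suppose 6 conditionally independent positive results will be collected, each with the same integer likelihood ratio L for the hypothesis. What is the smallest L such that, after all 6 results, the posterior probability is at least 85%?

3

Prior odds = 0.023/0.977 = 23/977.
Target odds = 0.85/0.15 = 17/3.
Need L⁶ ≥ 17/3 ÷ (23/977) = 16609/69.
2⁶ = 64 < 16609/69 ≤ 729 = 3⁶, so L = 3.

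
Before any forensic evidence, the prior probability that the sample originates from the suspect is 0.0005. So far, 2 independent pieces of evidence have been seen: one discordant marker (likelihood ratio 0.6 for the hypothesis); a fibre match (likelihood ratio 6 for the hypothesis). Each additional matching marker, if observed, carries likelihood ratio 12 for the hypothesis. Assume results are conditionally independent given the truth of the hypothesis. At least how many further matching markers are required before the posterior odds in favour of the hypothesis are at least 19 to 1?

Prior odds = 0.0005/0.9995 = 1/1999.
Combined Bayes factor of the evidence already in hand = 0.6 × 6 = 3.6.
Odds after that evidence = (1/1999) × 3.6 = 18/9995.
Target odds = 19.
Need 12ⁿ ≥ 19 ÷ (18/9995) = 189905/18.
12³ = 1728 falls short of 189905/18 but 12⁴ = 20736 reaches it, so n = 4.

4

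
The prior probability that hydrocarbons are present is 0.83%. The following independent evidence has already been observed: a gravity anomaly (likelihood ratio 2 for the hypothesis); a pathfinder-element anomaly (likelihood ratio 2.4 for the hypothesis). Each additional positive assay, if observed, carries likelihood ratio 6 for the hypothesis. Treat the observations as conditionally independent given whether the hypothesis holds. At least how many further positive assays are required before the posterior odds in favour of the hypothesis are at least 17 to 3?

Prior odds = 0.0083/0.9917 = 83/9917.
Combined Bayes factor of the evidence already in hand = 2 × 2.4 = 4.8.
Odds after that evidence = (83/9917) × 4.8 = 1992/49585.
Target odds = 17/3.
Need 6ⁿ ≥ 17/3 ÷ (1992/49585) = 842945/5976.
6² = 36 falls short of 842945/5976 but 6³ = 216 reaches it, so n = 3.

3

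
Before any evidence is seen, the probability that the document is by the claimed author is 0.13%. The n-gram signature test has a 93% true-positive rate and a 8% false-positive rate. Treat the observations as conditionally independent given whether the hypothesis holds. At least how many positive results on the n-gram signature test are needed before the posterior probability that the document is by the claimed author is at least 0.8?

4

Prior odds: 0.0013 ÷ 0.9987 = 13/9987.
Likelihood ratio of a positive result = 0.93/0.08 = 11.625.
Target odds: 0.8 ÷ 0.2 = 4.
Require 11.625ⁿ ≥ 4 ÷ (13/9987) = 39948/13.
11.625³ = 804357/512 falls short of 39948/13 but 11.625⁴ = 74805201/4096 reaches it, so n = 4.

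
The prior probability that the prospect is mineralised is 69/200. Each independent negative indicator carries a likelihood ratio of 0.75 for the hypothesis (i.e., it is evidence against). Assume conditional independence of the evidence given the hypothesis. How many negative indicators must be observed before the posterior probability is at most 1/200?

17

Prior odds = 0.345/0.655 = 69/131.
Likelihood ratio per negative indicator = 0.75.
Target odds: 0.005 ÷ 0.995 = 1/199.
Need (69/131) × 0.75ⁿ ≤ 1/199, i.e. 0.75ⁿ ≤ 131/13731.
0.75¹⁶ ≈0.0100226 is still above 131/13731 but 0.75¹⁷ ≈0.00751695 is at or below it, so n = 17.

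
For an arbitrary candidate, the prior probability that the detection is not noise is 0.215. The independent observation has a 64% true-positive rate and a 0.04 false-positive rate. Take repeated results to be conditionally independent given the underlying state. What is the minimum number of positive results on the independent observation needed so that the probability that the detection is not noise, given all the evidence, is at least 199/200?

3

Prior odds: 0.215 ÷ 0.785 = 43/157.
Likelihood ratio of a positive result = 0.64/0.04 = 16.
Target odds: 0.995 ÷ 0.005 = 199.
Need (43/157) × 16ⁿ ≥ 199, i.e. 16ⁿ ≥ 31243/43.
16² = 256 falls short of 31243/43 but 16³ = 4096 reaches it, so n = 3.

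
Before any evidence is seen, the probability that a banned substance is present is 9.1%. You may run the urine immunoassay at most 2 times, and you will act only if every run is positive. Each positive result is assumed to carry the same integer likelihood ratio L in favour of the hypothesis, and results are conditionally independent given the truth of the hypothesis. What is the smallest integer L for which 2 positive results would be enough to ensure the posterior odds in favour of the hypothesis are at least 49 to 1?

23

Prior odds = 0.091/0.909 = 91/909.
Target odds = 49.
Need L² ≥ 49 ÷ (91/909) = 6363/13.
22² = 484 < 6363/13 ≤ 529 = 23², so L = 23.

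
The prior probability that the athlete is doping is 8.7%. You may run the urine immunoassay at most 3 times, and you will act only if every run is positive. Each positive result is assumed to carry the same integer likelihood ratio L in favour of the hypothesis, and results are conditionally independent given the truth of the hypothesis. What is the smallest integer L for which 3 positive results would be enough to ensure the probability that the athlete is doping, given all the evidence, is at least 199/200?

13

Prior odds = 0.087/0.913 = 87/913.
Target odds = 0.995/0.005 = 199.
Need L³ ≥ 199 ÷ (87/913) = 181687/87.
12³ = 1728 < 181687/87 ≤ 2197 = 13³, so L = 13.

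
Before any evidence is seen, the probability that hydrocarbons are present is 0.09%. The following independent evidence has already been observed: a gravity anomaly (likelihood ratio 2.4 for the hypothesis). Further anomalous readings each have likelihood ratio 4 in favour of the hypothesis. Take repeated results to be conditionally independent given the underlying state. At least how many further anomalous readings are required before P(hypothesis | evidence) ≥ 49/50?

Prior odds = 0.0009/0.9991 = 9/9991.
Bayes factor of the evidence already in hand = 2.4.
Odds after that evidence = (9/9991) × 2.4 = 108/49955.
Target odds = 0.98/0.02 = 49.
Need 4ⁿ ≥ 49 ÷ (108/49955) = 2447795/108.
4⁷ = 16384 falls short of 2447795/108 but 4⁸ = 65536 reaches it, so n = 8.

8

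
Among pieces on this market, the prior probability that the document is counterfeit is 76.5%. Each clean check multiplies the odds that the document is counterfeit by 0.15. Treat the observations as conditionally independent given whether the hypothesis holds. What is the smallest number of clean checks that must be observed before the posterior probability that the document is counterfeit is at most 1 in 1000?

Prior odds: 0.765 ÷ 0.235 = 153/47.
Likelihood ratio per clean check = 0.15.
Target posterior odds = 0.001/0.999 = 1/999.
Require 0.15ⁿ ≤ 1/999 ÷ (153/47) = 47/152847.
0.15⁴ = 81/160000 is still above 47/152847 but 0.15⁵ = 243/3200000 is at or below it, so n = 5.

5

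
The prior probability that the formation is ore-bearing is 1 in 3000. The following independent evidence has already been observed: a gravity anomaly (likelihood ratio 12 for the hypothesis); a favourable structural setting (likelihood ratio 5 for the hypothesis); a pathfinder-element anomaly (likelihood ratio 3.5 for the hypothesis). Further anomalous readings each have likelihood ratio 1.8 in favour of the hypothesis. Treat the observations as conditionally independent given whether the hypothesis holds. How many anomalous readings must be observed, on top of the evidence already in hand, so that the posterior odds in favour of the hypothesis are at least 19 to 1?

10

Prior odds = (1/3000)/(2999/3000) = 1/2999.
Combined Bayes factor of the evidence already in hand = 12 × 5 × 3.5 = 210.
Odds after that evidence = (1/2999) × 210 = 210/2999.
Target odds = 19.
Need 1.8ⁿ ≥ 19 ÷ (210/2999) = 56981/210.
1.8⁹ = 387420489/1953125 falls short of 56981/210 but 1.8¹⁰ ≈357.047 reaches it, so n = 10.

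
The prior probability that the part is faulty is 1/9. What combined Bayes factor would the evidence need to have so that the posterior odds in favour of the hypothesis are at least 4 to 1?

Prior odds = (1/9)/(8/9) = 0.125.
Target odds = 4.
Required Bayes factor = 4 ÷ 0.125 = 32.

32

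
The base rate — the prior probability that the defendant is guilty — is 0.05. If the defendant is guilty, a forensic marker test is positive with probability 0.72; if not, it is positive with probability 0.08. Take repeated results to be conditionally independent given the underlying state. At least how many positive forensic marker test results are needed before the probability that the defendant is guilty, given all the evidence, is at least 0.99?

4

Prior odds: 0.05 ÷ 0.95 = 1/19.
Likelihood ratio of a positive = 0.72/0.08 = 9.
Target odds: 0.99 ÷ 0.01 = 99.
Require 9ⁿ ≥ 99 ÷ (1/19) = 1881.
9³ = 729 falls short of 1881 but 9⁴ = 6561 reaches it, so n = 4.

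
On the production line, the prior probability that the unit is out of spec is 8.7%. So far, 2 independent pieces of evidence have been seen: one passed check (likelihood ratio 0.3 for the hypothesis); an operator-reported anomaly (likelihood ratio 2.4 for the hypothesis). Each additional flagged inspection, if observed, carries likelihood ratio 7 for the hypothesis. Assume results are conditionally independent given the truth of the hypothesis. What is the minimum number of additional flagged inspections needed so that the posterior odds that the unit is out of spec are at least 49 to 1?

Prior odds = 0.087/0.913 = 87/913.
Combined Bayes factor of the evidence already in hand = 0.3 × 2.4 = 0.72.
Odds after that evidence = (87/913) × 0.72 = 1566/22825.
Target odds = 49.
Need 7ⁿ ≥ 49 ÷ (1566/22825) = 1118425/1566.
7³ = 343 falls short of 1118425/1566 but 7⁴ = 2401 reaches it, so n = 4.

4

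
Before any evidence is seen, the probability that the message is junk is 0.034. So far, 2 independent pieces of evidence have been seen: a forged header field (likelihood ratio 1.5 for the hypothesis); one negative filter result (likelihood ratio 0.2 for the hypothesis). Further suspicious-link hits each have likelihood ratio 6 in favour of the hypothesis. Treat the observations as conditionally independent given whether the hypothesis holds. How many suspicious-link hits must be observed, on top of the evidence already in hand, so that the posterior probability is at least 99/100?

Prior odds = 0.034/0.966 = 17/483.
Combined Bayes factor of the evidence already in hand = 1.5 × 0.2 = 0.3.
Odds after that evidence = (17/483) × 0.3 = 17/1610.
Target odds = 0.99/0.01 = 99.
Need 6ⁿ ≥ 99 ÷ (17/1610) = 159390/17.
6⁵ = 7776 falls short of 159390/17 but 6⁶ = 46656 reaches it, so n = 6.

6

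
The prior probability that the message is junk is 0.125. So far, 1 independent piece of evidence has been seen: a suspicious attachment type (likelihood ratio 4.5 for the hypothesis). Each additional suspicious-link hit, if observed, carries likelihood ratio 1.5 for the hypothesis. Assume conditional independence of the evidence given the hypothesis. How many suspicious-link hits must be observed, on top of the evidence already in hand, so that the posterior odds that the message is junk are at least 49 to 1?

Prior odds = 0.125/0.875 = 1/7.
Bayes factor of the evidence already in hand = 4.5.
Odds after that evidence = (1/7) × 4.5 = 9/14.
Target odds = 49.
Need 1.5ⁿ ≥ 49 ÷ (9/14) = 686/9.
1.5¹⁰ = 59049/1024 falls short of 686/9 but 1.5¹¹ = 177147/2048 reaches it, so n = 11.

11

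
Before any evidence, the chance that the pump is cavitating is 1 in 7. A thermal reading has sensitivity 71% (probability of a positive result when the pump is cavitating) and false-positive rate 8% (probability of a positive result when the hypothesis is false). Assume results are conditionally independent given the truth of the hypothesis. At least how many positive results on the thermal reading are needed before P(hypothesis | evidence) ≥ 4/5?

Prior odds: (1/7) ÷ (6/7) = 1/6.
Likelihood ratio of a positive result = 0.71/0.08 = 8.875.
Target posterior odds = 0.8/0.2 = 4.
Need (1/6) × 8.875ⁿ ≥ 4, i.e. 8.875ⁿ ≥ 24.
8.875¹ = 8.875 falls short of 24 but 8.875² = 78.765625 reaches it, so n = 2.

2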